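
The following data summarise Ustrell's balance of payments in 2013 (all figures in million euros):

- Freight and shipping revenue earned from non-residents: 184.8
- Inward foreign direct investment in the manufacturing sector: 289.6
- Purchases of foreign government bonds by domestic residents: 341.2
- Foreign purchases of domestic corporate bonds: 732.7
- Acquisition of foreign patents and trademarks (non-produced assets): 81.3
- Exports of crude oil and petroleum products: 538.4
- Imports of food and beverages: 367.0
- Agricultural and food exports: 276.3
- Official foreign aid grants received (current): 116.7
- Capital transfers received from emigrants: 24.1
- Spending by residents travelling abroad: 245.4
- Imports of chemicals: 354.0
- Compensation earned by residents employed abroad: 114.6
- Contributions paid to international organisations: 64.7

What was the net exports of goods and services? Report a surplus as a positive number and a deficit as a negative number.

33.1

Goods: 276.3 - 354.0 - 367.0 + 538.4 = 93.7
Services: -245.4 + 184.8 = -60.6
Trade balance = 93.7 + (-60.6) = 33.1
(Excluded from the trade balance — financial account: inward foreign direct investment in the manufacturing sector 289.6, purchases of foreign government bonds by domestic residents 341.2, foreign purchases of domestic corporate bonds 732.7; capital account: acquisition of foreign patents and trademarks (non-produced assets) 81.3, capital transfers received from emigrants 24.1; secondary income: official foreign aid grants received (current) 116.7, contributions paid to international organisations 64.7; primary income: compensation earned by residents employed abroad 114.6.)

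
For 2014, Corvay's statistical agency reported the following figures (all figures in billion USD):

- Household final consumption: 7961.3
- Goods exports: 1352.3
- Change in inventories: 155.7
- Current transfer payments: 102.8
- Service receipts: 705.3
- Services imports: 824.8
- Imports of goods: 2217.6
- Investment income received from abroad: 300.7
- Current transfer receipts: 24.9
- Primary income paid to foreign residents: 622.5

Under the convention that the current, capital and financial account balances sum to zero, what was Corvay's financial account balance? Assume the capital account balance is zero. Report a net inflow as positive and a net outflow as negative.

1384.5

Goods balance = 1352.3 - 2217.6 = -865.3
Services balance = 705.3 - 824.8 = -119.5
Trade balance (goods + services) = -865.3 + (-119.5) = -984.8
Net primary income = 300.7 - 622.5 = -321.8
Net secondary income = 24.9 - 102.8 = -77.9
Current account = -984.8 + (-321.8) + (-77.9) = -1384.5
Financial account = -(-1384.5) = 1384.5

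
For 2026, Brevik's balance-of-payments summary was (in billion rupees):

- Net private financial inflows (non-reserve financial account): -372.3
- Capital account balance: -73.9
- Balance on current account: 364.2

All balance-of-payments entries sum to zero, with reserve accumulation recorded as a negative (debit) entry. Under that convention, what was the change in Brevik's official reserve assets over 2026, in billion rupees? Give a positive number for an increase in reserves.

-82.0

Official reserve transactions balance = -(364.2 + (-73.9) + (-372.3)) = 82.0
An accumulation of reserves is recorded as a debit (negative entry), so the change in the stock of reserves is the negative of that balance.
Change in official reserves = -(82.0) = -82.0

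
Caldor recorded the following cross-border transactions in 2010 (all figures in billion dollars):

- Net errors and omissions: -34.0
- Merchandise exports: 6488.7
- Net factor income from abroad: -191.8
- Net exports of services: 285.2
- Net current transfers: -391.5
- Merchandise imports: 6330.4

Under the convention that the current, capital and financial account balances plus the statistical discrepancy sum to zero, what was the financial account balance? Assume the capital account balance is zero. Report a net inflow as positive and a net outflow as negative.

Goods balance = 6488.7 - 6330.4 = 158.3
Services balance = 285.2
Trade balance (goods + services) = 158.3 + 285.2 = 443.5
Net primary income = -191.8
Net secondary income = -391.5
Current account = 443.5 + (-191.8) + (-391.5) = -139.8
Financial account = -(-139.8 + (-34.0)) = 173.8

173.8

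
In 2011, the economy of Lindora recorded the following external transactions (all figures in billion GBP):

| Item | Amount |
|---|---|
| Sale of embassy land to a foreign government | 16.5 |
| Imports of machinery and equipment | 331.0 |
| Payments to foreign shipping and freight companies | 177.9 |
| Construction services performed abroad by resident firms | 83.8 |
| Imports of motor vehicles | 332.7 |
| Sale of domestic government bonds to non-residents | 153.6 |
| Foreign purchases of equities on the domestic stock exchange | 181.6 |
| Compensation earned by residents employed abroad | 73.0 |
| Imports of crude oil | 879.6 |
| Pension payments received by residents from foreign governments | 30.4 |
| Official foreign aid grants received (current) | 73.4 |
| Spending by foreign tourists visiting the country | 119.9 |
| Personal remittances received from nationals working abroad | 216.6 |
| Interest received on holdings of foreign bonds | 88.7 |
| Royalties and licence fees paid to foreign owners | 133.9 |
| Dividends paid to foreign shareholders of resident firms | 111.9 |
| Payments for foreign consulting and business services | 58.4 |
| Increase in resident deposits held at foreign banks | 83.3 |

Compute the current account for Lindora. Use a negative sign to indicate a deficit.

Goods: -331.0 - 879.6 - 332.7 = -1543.3
Services: -177.9 - 58.4 + 119.9 - 133.9 + 83.8 = -166.5
Primary income: 73.0 - 111.9 + 88.7 = 49.8
Secondary income: 73.4 + 30.4 + 216.6 = 320.4
Current account = (-1543.3) + (-166.5) + 49.8 + 320.4 = -1339.6
(Excluded from the current account — capital account: sale of embassy land to a foreign government 16.5; financial account: sale of domestic government bonds to non-residents 153.6, foreign purchases of equities on the domestic stock exchange 181.6, increase in resident deposits held at foreign banks 83.3.)

-1339.6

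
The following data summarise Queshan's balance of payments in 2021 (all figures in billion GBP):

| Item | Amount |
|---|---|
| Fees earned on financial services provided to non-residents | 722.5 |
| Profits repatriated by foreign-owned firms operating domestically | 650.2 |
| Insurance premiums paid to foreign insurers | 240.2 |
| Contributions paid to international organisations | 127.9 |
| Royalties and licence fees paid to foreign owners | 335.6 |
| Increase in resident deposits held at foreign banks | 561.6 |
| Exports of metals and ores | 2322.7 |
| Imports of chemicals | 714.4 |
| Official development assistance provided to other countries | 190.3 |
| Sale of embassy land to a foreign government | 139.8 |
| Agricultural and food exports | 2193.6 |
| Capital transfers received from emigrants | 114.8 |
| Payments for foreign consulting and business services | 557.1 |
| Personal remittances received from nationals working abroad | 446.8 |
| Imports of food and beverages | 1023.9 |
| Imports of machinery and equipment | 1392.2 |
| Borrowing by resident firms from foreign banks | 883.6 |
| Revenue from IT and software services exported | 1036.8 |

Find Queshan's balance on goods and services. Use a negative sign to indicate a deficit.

2012.2

Goods: -1392.2 + 2322.7 + 2193.6 - 714.4 - 1023.9 = 1385.8
Services: 1036.8 + 722.5 - 240.2 - 335.6 - 557.1 = 626.4
Trade balance = 1385.8 + 626.4 = 2012.2
(Excluded from the trade balance — primary income: profits repatriated by foreign-owned firms operating domestically 650.2; secondary income: contributions paid to international organisations 127.9, official development assistance provided to other countries 190.3, personal remittances received from nationals working abroad 446.8; financial account: increase in resident deposits held at foreign banks 561.6, borrowing by resident firms from foreign banks 883.6; capital account: sale of embassy land to a foreign government 139.8, capital transfers received from emigrants 114.8.)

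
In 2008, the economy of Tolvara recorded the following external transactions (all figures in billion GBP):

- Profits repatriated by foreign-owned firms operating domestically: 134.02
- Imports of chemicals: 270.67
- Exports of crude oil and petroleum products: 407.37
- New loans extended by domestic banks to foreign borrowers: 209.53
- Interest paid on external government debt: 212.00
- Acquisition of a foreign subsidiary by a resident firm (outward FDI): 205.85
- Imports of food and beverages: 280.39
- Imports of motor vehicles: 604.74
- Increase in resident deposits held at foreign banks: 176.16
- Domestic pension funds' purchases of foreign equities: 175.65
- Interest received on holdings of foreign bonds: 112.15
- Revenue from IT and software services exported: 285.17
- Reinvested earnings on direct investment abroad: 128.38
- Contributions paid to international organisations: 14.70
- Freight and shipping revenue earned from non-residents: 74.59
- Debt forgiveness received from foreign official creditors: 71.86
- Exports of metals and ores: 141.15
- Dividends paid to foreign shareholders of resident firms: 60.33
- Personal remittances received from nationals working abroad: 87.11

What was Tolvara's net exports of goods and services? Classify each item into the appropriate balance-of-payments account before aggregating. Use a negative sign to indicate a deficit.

Goods: -270.67 + 407.37 + 141.15 - 604.74 - 280.39 = -607.28
Services: 74.59 + 285.17 = 359.76
Trade balance = -607.28 + 359.76 = -247.52
(Excluded from the trade balance — primary income: profits repatriated by foreign-owned firms operating domestically 134.02, interest paid on external government debt 212.00, interest received on holdings of foreign bonds 112.15, reinvested earnings on direct investment abroad 128.38, dividends paid to foreign shareholders of resident firms 60.33; financial account: new loans extended by domestic banks to foreign borrowers 209.53, acquisition of a foreign subsidiary by a resident firm (outward FDI) 205.85, increase in resident deposits held at foreign banks 176.16, domestic pension funds' purchases of foreign equities 175.65; secondary income: contributions paid to international organisations 14.70, personal remittances received from nationals working abroad 87.11; capital account: debt forgiveness received from foreign official creditors 71.86.)

-247.52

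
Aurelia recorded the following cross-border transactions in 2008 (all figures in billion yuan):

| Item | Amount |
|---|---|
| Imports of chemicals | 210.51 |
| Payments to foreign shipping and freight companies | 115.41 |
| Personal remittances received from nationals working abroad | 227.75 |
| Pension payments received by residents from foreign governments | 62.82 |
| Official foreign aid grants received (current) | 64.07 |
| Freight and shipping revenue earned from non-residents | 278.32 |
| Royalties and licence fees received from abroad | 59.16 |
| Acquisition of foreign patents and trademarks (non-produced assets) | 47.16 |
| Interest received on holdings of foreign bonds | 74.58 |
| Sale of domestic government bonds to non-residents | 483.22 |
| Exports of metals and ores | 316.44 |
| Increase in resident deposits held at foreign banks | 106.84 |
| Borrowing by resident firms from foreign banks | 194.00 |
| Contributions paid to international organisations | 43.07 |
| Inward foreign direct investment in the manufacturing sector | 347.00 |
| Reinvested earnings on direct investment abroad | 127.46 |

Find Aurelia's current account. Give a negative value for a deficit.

Goods: 316.44 - 210.51 = 105.93
Services: 59.16 + 278.32 - 115.41 = 222.07
Primary income: 127.46 + 74.58 = 202.04
Secondary income: 64.07 - 43.07 + 62.82 + 227.75 = 311.57
Current account = 105.93 + 222.07 + 202.04 + 311.57 = 841.61
(Excluded from the current account — capital account: acquisition of foreign patents and trademarks (non-produced assets) 47.16; financial account: sale of domestic government bonds to non-residents 483.22, increase in resident deposits held at foreign banks 106.84, borrowing by resident firms from foreign banks 194.00, inward foreign direct investment in the manufacturing sector 347.00.)

841.61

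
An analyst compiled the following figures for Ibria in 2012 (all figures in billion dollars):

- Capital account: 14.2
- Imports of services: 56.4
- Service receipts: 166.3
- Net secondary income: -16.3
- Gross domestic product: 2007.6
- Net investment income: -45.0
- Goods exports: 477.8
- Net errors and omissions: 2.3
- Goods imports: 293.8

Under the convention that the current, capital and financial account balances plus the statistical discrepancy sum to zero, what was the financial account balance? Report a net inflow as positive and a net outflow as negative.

Goods balance = 477.8 - 293.8 = 184.0
Services balance = 166.3 - 56.4 = 109.9
Trade balance (goods + services) = 184.0 + 109.9 = 293.9
Net primary income = -45.0
Net secondary income = -16.3
Current account = 293.9 + (-45.0) + (-16.3) = 232.6
Financial account = -(232.6 + 14.2 + 2.3) = -249.1

-249.1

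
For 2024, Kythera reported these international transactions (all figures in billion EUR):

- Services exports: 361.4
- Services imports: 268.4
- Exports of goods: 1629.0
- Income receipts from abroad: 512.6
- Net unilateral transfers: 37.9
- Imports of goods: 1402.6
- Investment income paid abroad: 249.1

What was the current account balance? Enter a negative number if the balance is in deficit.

620.8

Goods balance = 1629.0 - 1402.6 = 226.4
Services balance = 361.4 - 268.4 = 93.0
Trade balance (goods + services) = 226.4 + 93.0 = 319.4
Net primary income = 512.6 - 249.1 = 263.5
Net secondary income = 37.9
Current account = 319.4 + 263.5 + 37.9 = 620.8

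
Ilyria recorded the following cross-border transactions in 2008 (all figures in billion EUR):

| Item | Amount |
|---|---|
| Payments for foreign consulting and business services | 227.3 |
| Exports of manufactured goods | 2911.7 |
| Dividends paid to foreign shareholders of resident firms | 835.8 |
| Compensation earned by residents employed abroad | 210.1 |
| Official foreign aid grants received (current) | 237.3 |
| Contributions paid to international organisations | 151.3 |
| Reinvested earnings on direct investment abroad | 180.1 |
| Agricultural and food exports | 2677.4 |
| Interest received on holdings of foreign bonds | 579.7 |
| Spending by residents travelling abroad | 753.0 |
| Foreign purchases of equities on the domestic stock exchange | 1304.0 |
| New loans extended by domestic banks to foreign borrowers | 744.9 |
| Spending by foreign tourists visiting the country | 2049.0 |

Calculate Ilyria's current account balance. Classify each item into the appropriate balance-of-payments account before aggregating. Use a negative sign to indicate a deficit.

Goods: 2677.4 + 2911.7 = 5589.1
Services: 2049.0 - 753.0 - 227.3 = 1068.7
Primary income: 210.1 + 579.7 + 180.1 - 835.8 = 134.1
Secondary income: -151.3 + 237.3 = 86.0
Current account = 5589.1 + 1068.7 + 134.1 + 86.0 = 6877.9
(Excluded from the current account — financial account: foreign purchases of equities on the domestic stock exchange 1304.0, new loans extended by domestic banks to foreign borrowers 744.9.)

6877.9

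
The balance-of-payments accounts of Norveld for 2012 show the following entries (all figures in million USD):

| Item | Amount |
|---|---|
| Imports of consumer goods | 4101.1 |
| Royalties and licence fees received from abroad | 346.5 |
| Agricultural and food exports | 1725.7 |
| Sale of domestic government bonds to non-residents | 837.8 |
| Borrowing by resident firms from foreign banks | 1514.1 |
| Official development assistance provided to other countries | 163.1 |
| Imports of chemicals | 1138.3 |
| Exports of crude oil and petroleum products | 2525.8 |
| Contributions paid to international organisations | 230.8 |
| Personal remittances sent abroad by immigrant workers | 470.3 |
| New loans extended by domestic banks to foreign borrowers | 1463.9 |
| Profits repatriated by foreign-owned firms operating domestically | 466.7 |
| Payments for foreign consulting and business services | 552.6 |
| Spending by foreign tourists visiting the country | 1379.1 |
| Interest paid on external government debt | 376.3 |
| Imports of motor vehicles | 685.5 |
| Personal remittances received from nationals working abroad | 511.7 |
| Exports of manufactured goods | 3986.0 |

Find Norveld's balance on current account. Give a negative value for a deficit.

2290.1

Goods: 2525.8 - 1138.3 - 685.5 + 1725.7 - 4101.1 + 3986.0 = 2312.6
Services: 1379.1 - 552.6 + 346.5 = 1173.0
Primary income: -376.3 - 466.7 = -843.0
Secondary income: 511.7 - 470.3 - 163.1 - 230.8 = -352.5
Current account = 2312.6 + 1173.0 + (-843.0) + (-352.5) = 2290.1
(Excluded from the current account — financial account: sale of domestic government bonds to non-residents 837.8, borrowing by resident firms from foreign banks 1514.1, new loans extended by domestic banks to foreign borrowers 1463.9.)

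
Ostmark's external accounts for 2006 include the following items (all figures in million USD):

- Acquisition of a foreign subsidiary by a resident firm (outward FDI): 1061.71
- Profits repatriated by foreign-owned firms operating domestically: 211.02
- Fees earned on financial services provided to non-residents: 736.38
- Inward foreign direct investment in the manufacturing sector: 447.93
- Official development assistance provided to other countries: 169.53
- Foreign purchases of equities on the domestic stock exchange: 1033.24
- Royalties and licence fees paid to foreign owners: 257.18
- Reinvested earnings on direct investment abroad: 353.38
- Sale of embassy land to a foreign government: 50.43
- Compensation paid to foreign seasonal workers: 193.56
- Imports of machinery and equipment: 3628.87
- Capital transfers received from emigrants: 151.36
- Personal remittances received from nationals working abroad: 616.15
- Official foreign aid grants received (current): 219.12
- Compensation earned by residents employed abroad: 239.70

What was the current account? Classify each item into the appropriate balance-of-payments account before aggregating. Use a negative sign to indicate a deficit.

-2295.43

Goods: -3628.87
Services: -257.18 + 736.38 = 479.20
Primary income: 239.70 - 193.56 - 211.02 + 353.38 = 188.50
Secondary income: 219.12 - 169.53 + 616.15 = 665.74
Current account = (-3628.87) + 479.20 + 188.50 + 665.74 = -2295.43
(Excluded from the current account — financial account: acquisition of a foreign subsidiary by a resident firm (outward FDI) 1061.71, inward foreign direct investment in the manufacturing sector 447.93, foreign purchases of equities on the domestic stock exchange 1033.24; capital account: sale of embassy land to a foreign government 50.43, capital transfers received from emigrants 151.36.)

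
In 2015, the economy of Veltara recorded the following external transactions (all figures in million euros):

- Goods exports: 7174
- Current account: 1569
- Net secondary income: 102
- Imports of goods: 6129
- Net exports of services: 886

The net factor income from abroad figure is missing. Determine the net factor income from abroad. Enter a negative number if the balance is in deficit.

-464

Current account = goods balance + services balance + net primary income + net secondary income
Sum of the known components = 2033
Net factor income from abroad = CA - (known components) = 1569 - 2033 = -464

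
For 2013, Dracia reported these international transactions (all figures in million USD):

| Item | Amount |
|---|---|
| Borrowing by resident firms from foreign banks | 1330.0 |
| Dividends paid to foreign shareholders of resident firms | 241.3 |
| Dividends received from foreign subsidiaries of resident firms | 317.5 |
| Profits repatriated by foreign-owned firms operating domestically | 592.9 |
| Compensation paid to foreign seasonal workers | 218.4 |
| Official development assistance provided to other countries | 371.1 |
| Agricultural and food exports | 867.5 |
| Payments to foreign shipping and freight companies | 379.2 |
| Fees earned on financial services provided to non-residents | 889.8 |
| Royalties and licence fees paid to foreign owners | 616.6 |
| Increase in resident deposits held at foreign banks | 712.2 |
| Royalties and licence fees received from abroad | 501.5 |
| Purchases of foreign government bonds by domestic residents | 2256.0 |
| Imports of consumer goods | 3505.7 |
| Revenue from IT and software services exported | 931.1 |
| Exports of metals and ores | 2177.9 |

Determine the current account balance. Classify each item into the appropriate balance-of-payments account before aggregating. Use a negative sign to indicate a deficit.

Goods: -3505.7 + 2177.9 + 867.5 = -460.3
Services: 889.8 - 379.2 + 931.1 - 616.6 + 501.5 = 1326.6
Primary income: -592.9 - 218.4 - 241.3 + 317.5 = -735.1
Secondary income: -371.1
Current account = (-460.3) + 1326.6 + (-735.1) + (-371.1) = -239.9
(Excluded from the current account — financial account: borrowing by resident firms from foreign banks 1330.0, increase in resident deposits held at foreign banks 712.2, purchases of foreign government bonds by domestic residents 2256.0.)

-239.9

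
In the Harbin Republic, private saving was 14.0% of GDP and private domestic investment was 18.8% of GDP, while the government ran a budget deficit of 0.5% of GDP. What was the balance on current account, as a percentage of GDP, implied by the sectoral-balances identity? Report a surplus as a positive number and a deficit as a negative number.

-5.3

By the sectoral-balances identity, CA = (S_private - I) + (T - G).
Private balance = 14.0 - 18.8 = -4.8
Government balance (T - G) = -0.5
CA = -4.8 + (-0.5) = -5.3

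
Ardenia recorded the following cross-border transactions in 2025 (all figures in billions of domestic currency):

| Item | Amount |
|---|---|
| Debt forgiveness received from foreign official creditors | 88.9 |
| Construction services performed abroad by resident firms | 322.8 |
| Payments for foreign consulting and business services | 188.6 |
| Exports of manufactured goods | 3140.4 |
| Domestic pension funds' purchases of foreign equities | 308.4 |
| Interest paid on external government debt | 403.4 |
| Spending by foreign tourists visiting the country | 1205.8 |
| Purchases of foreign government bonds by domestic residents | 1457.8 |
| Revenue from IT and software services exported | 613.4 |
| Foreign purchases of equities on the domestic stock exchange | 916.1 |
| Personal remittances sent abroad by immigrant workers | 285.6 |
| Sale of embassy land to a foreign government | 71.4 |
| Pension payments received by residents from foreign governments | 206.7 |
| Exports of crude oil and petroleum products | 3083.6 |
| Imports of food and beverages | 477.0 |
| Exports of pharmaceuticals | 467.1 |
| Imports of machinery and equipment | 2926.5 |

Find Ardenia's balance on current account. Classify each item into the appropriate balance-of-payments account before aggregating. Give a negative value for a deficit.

Goods: 467.1 + 3140.4 - 2926.5 + 3083.6 - 477.0 = 3287.6
Services: 613.4 + 1205.8 + 322.8 - 188.6 = 1953.4
Primary income: -403.4
Secondary income: 206.7 - 285.6 = -78.9
Current account = 3287.6 + 1953.4 + (-403.4) + (-78.9) = 4758.7
(Excluded from the current account — capital account: debt forgiveness received from foreign official creditors 88.9, sale of embassy land to a foreign government 71.4; financial account: domestic pension funds' purchases of foreign equities 308.4, purchases of foreign government bonds by domestic residents 1457.8, foreign purchases of equities on the domestic stock exchange 916.1.)

4758.7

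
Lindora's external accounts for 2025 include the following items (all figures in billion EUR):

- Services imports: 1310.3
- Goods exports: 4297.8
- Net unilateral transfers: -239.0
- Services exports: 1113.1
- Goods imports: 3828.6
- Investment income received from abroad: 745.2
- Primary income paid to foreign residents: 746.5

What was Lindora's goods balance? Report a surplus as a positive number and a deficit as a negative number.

Goods balance = 4297.8 - 3828.6 = 469.2

469.2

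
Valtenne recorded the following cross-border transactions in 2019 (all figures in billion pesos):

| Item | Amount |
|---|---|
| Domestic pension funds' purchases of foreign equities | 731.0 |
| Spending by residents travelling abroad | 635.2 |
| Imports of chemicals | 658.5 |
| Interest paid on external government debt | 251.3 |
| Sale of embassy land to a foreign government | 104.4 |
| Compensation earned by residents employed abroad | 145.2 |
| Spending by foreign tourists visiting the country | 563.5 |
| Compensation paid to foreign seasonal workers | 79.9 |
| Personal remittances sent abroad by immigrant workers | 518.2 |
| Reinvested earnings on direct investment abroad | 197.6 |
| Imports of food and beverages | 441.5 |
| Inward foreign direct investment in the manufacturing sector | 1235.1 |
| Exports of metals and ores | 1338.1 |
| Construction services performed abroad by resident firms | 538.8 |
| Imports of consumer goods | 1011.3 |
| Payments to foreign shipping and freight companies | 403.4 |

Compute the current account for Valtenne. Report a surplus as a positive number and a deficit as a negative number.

Goods: -1011.3 + 1338.1 - 441.5 - 658.5 = -773.2
Services: -635.2 + 538.8 + 563.5 - 403.4 = 63.7
Primary income: -79.9 - 251.3 + 145.2 + 197.6 = 11.6
Secondary income: -518.2
Current account = (-773.2) + 63.7 + 11.6 + (-518.2) = -1216.1
(Excluded from the current account — financial account: domestic pension funds' purchases of foreign equities 731.0, inward foreign direct investment in the manufacturing sector 1235.1; capital account: sale of embassy land to a foreign government 104.4.)

-1216.1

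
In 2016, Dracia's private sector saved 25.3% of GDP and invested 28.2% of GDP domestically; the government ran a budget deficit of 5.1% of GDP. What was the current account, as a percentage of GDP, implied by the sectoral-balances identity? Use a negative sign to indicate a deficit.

-8.0

By the sectoral-balances identity, CA = (S_private - I) + (T - G).
Private balance = 25.3 - 28.2 = -2.9
Government balance (T - G) = -5.1
CA = -2.9 + (-5.1) = -8.0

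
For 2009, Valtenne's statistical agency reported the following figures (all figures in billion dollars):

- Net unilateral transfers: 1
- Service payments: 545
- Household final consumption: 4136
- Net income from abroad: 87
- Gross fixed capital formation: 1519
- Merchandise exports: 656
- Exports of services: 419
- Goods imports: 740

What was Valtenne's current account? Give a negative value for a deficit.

-122

Goods balance = 656 - 740 = -84
Services balance = 419 - 545 = -126
Trade balance (goods + services) = -84 + (-126) = -210
Net primary income = 87
Net secondary income = 1
Current account = -210 + 87 + 1 = -122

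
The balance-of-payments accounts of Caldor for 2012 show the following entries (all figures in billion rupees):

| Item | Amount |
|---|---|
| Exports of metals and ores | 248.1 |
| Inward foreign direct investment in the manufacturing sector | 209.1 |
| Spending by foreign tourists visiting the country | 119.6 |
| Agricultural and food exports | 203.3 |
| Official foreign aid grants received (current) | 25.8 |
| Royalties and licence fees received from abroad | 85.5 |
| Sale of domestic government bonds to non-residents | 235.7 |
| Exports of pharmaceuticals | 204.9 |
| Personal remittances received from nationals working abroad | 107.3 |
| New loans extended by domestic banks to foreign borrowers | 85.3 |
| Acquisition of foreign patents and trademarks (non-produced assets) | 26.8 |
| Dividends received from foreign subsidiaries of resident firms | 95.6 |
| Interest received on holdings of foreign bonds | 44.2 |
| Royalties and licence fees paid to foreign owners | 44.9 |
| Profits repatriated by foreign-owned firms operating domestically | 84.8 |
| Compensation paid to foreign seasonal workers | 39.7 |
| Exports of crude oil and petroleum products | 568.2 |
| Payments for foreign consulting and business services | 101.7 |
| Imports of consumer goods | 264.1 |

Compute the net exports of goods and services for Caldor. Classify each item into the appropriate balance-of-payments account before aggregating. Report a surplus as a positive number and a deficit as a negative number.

Goods: 248.1 + 203.3 - 264.1 + 204.9 + 568.2 = 960.4
Services: 85.5 - 101.7 - 44.9 + 119.6 = 58.5
Trade balance = 960.4 + 58.5 = 1018.9
(Excluded from the trade balance — financial account: inward foreign direct investment in the manufacturing sector 209.1, sale of domestic government bonds to non-residents 235.7, new loans extended by domestic banks to foreign borrowers 85.3; secondary income: official foreign aid grants received (current) 25.8, personal remittances received from nationals working abroad 107.3; capital account: acquisition of foreign patents and trademarks (non-produced assets) 26.8; primary income: dividends received from foreign subsidiaries of resident firms 95.6, interest received on holdings of foreign bonds 44.2, profits repatriated by foreign-owned firms operating domestically 84.8, compensation paid to foreign seasonal workers 39.7.)

1018.9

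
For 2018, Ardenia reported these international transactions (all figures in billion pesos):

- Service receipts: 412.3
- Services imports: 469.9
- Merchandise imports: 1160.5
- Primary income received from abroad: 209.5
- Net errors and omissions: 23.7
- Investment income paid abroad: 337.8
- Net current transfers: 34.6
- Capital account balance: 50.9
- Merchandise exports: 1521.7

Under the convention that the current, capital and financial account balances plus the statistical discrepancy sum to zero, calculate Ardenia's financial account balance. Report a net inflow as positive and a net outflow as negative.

-284.5

Goods balance = 1521.7 - 1160.5 = 361.2
Services balance = 412.3 - 469.9 = -57.6
Trade balance (goods + services) = 361.2 + (-57.6) = 303.6
Net primary income = 209.5 - 337.8 = -128.3
Net secondary income = 34.6
Current account = 303.6 + (-128.3) + 34.6 = 209.9
Financial account = -(209.9 + 50.9 + 23.7) = -284.5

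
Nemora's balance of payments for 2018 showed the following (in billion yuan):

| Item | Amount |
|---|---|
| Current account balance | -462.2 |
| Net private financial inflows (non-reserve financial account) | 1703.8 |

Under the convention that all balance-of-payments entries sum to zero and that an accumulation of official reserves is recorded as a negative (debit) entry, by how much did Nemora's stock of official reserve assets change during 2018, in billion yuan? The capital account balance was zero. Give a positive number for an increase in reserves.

1241.6

Official reserve transactions balance = -((-462.2) + 1703.8) = -1241.6
An accumulation of reserves is recorded as a debit (negative entry), so the change in the stock of reserves is the negative of that balance.
Change in official reserves = -(-1241.6) = 1241.6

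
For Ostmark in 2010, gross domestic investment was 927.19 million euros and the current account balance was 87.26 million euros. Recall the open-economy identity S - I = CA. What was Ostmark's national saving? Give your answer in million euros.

1014.45

S - I = CA (net lending to the rest of the world).
S = I + CA = 927.19 + 87.26 = 1014.45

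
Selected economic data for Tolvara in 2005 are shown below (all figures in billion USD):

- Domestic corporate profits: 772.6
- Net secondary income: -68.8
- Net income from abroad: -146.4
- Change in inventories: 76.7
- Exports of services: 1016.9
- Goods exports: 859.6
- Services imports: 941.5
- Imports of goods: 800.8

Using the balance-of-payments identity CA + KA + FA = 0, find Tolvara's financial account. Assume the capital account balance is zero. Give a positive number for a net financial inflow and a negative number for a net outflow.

81.0

Goods balance = 859.6 - 800.8 = 58.8
Services balance = 1016.9 - 941.5 = 75.4
Trade balance (goods + services) = 58.8 + 75.4 = 134.2
Net primary income = -146.4
Net secondary income = -68.8
Current account = 134.2 + (-146.4) + (-68.8) = -81.0
Financial account = -(-81.0) = 81.0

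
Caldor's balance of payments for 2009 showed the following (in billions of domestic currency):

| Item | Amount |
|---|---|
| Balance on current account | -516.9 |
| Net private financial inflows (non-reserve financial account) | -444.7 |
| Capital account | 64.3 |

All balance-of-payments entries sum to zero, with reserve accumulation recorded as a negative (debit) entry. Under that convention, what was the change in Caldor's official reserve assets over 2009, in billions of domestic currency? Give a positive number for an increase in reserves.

Official reserve transactions balance = -((-516.9) + 64.3 + (-444.7)) = 897.3
An accumulation of reserves is recorded as a debit (negative entry), so the change in the stock of reserves is the negative of that balance.
Change in official reserves = -(897.3) = -897.3

-897.3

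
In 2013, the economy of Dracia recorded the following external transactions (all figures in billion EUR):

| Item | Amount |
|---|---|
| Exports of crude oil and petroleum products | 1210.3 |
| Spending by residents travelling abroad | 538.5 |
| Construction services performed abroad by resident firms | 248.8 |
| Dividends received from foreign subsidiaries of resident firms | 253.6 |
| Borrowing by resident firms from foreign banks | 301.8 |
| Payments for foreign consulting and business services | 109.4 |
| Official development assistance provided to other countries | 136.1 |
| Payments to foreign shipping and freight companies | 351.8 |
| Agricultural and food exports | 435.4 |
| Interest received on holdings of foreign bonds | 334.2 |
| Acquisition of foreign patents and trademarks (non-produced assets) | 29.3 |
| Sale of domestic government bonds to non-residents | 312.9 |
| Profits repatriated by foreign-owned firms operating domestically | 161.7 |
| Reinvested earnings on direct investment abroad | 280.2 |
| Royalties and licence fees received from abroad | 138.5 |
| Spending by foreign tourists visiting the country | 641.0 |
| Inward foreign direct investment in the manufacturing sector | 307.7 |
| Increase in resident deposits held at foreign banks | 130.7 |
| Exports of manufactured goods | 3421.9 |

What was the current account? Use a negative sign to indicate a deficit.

5666.4

Goods: 435.4 + 1210.3 + 3421.9 = 5067.6
Services: -538.5 + 248.8 + 138.5 - 351.8 + 641.0 - 109.4 = 28.6
Primary income: 253.6 + 334.2 - 161.7 + 280.2 = 706.3
Secondary income: -136.1
Current account = 5067.6 + 28.6 + 706.3 + (-136.1) = 5666.4
(Excluded from the current account — financial account: borrowing by resident firms from foreign banks 301.8, sale of domestic government bonds to non-residents 312.9, inward foreign direct investment in the manufacturing sector 307.7, increase in resident deposits held at foreign banks 130.7; capital account: acquisition of foreign patents and trademarks (non-produced assets) 29.3.)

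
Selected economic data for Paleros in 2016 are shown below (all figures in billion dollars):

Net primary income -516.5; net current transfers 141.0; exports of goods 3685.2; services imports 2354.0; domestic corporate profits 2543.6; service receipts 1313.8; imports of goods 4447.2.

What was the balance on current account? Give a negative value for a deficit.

-2177.7

Goods balance = 3685.2 - 4447.2 = -762.0
Services balance = 1313.8 - 2354.0 = -1040.2
Trade balance (goods + services) = -762.0 + (-1040.2) = -1802.2
Net primary income = -516.5
Net secondary income = 141.0
Current account = -1802.2 + (-516.5) + 141.0 = -2177.7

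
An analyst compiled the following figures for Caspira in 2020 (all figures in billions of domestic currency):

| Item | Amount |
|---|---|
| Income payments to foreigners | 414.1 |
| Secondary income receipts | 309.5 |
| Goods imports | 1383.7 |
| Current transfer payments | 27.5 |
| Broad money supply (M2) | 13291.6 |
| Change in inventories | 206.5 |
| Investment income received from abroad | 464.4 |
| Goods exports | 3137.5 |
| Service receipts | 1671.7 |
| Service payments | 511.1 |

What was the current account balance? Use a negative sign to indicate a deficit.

3246.7

Goods balance = 3137.5 - 1383.7 = 1753.8
Services balance = 1671.7 - 511.1 = 1160.6
Trade balance (goods + services) = 1753.8 + 1160.6 = 2914.4
Net primary income = 464.4 - 414.1 = 50.3
Net secondary income = 309.5 - 27.5 = 282.0
Current account = 2914.4 + 50.3 + 282.0 = 3246.7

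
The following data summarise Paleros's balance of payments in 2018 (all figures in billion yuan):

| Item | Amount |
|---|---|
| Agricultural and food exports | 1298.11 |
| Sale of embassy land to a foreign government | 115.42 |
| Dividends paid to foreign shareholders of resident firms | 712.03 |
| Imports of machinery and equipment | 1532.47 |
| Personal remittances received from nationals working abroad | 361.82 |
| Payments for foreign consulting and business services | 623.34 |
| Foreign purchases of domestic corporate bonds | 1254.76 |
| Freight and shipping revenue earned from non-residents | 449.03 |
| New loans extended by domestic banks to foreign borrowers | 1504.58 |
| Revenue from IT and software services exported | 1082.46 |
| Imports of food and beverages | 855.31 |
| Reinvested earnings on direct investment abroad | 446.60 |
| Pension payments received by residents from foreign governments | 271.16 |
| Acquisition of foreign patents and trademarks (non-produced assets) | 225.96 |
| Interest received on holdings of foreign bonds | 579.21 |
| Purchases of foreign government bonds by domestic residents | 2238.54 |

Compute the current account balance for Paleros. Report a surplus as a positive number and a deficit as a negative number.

Goods: -1532.47 - 855.31 + 1298.11 = -1089.67
Services: 449.03 + 1082.46 - 623.34 = 908.15
Primary income: 446.60 - 712.03 + 579.21 = 313.78
Secondary income: 271.16 + 361.82 = 632.98
Current account = (-1089.67) + 908.15 + 313.78 + 632.98 = 765.24
(Excluded from the current account — capital account: sale of embassy land to a foreign government 115.42, acquisition of foreign patents and trademarks (non-produced assets) 225.96; financial account: foreign purchases of domestic corporate bonds 1254.76, new loans extended by domestic banks to foreign borrowers 1504.58, purchases of foreign government bonds by domestic residents 2238.54.)

765.24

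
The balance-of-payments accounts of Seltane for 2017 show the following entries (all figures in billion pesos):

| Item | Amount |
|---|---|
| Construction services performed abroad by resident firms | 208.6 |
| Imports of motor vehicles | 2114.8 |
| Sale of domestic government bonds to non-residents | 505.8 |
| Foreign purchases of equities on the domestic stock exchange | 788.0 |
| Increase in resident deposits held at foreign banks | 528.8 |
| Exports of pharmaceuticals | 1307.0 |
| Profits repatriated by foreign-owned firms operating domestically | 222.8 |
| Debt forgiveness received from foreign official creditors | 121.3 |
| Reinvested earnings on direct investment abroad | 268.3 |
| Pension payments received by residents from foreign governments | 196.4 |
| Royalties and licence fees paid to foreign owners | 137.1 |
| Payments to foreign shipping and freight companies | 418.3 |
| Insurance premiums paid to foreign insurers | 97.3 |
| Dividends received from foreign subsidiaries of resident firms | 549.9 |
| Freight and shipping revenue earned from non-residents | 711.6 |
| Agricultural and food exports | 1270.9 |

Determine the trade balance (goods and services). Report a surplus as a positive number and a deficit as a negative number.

730.6

Goods: -2114.8 + 1270.9 + 1307.0 = 463.1
Services: 711.6 - 418.3 + 208.6 - 97.3 - 137.1 = 267.5
Trade balance = 463.1 + 267.5 = 730.6
(Excluded from the trade balance — financial account: sale of domestic government bonds to non-residents 505.8, foreign purchases of equities on the domestic stock exchange 788.0, increase in resident deposits held at foreign banks 528.8; primary income: profits repatriated by foreign-owned firms operating domestically 222.8, reinvested earnings on direct investment abroad 268.3, dividends received from foreign subsidiaries of resident firms 549.9; capital account: debt forgiveness received from foreign official creditors 121.3; secondary income: pension payments received by residents from foreign governments 196.4.)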